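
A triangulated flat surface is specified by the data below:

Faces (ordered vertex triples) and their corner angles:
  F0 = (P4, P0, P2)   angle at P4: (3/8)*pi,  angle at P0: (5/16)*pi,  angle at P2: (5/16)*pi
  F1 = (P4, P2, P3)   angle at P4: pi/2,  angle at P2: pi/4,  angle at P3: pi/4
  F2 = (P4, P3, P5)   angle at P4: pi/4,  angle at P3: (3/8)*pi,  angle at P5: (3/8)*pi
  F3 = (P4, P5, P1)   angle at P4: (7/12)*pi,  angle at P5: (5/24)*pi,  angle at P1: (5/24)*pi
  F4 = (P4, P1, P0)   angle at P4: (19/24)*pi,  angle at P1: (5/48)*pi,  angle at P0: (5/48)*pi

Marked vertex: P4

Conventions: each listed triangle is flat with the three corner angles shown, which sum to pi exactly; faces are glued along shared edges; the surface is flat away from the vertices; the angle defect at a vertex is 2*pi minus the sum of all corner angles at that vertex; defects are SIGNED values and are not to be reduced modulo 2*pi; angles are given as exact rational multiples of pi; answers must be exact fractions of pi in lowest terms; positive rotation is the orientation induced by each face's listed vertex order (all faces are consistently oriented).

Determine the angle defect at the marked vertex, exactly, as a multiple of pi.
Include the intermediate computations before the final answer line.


Sum of corner angles at P4: (5/2)*pi
defect = 2*pi - (5/2)*pi

Answer: defect(P4) = -pi/2


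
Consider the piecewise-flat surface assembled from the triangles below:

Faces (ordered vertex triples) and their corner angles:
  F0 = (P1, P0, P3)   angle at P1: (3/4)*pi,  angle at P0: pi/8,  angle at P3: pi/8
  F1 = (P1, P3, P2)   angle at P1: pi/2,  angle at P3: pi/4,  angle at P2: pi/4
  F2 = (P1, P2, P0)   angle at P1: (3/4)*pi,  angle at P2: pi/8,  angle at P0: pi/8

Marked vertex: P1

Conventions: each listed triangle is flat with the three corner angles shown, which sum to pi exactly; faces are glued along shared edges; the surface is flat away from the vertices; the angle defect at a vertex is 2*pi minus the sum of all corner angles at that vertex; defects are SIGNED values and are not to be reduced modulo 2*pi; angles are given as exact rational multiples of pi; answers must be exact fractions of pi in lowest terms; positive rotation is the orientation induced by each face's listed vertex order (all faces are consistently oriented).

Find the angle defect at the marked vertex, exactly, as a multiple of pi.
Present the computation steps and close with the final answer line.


Sum of corner angles at P1: 2*pi
defect = 2*pi - 2*pi

Answer: defect(P1) = 0


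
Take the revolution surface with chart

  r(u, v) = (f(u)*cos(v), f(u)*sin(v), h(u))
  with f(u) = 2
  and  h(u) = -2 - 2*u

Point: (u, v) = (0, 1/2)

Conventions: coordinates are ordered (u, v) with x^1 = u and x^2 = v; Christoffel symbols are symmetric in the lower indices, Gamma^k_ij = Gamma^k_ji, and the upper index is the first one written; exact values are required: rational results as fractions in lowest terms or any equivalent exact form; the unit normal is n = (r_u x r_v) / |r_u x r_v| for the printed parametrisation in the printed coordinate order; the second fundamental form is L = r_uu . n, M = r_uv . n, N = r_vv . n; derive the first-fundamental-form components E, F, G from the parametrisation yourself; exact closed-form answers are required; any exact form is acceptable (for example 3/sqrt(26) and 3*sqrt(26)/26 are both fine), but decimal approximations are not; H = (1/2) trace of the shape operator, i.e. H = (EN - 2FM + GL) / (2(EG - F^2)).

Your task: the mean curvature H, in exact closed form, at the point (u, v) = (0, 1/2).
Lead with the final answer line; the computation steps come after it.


Answer: H = -1/4

f = 2, f' = 0, f'' = 0, h' = -2, h'' = 0
E = 4, F = 0, G = 4; answer radicand W^2 = 4
unnormalised second-form numerators: l = 0, m = 0, n = -4; L = l/sqrt(4), and similarly M = m/sqrt(W^2), N = n/sqrt(W^2)
H = (E*n - 2*F*m + G*l) / (2*(EG - F^2)*sqrt(W^2)); E*n - 2*F*m + G*l = -16, EG - F^2 = 16, so H = (-1/2)/sqrt(4)


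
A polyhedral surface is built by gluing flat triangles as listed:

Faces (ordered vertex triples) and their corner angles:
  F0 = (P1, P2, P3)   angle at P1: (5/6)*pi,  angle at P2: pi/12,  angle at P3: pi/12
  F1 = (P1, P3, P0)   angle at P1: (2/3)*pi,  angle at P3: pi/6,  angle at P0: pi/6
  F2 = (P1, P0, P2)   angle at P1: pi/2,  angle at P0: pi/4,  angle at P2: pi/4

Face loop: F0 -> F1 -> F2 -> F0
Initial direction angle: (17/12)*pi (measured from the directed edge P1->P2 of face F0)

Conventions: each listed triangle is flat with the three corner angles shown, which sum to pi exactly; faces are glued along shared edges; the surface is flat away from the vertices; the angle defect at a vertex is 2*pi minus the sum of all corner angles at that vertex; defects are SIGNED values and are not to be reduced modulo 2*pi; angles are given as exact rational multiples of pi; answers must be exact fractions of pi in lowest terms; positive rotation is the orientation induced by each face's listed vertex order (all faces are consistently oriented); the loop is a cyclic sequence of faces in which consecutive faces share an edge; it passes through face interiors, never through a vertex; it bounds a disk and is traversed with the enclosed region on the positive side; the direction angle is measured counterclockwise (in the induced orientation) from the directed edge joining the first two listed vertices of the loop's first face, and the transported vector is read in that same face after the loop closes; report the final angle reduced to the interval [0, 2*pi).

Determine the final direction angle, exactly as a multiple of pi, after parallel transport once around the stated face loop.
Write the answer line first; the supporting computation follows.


Answer: final direction angle = (17/12)*pi

enclosed vertex P1: corner angles sum to 2*pi, defect = 2*pi - 2*pi = 0
adding the enclosed defects to the starting angle (mod 2*pi, induced orientation) gives the holonomy
final angle = (17/12)*pi + 0 = (17/12)*pi (mod 2*pi)


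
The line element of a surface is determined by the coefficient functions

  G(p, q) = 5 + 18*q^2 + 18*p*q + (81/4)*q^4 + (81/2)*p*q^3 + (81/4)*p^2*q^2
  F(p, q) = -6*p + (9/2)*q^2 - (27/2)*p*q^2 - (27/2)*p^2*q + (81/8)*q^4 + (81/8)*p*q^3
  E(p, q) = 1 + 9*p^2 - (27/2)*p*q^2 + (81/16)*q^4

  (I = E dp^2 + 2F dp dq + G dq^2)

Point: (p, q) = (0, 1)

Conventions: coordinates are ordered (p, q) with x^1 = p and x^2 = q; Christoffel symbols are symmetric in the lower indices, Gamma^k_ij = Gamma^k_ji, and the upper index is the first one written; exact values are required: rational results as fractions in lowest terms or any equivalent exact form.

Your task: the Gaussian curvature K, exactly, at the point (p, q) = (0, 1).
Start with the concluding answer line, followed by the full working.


Answer: K = -12096/597529

E = 97/16, F = 117/8, G = 173/4, EG - F^2 = 773/16 at the point
E_p = -27/2, E_q = 81/4, F_p = -75/8, F_q = 99/2, G_p = 117/2, G_q = 117
E_qq = 243/4, F_pq = 27/8, G_pp = 81/2
Apply the Brioschi formula K = (det M1 - det M2)/(EG - F^2)^2 over the derivative matrices of E, F, G.
M1 = [[-E_qq/2 + F_pq - G_pp/2, E_p/2, F_p - E_q/2], [F_q - G_p/2, E, F], [G_q/2, F, G]] = [[-189/4, -27/4, -39/2], [81/4, 97/16, 117/8], [117/2, 117/8, 173/4]]; det M1 = -64341/64
M2 = [[0, E_q/2, G_p/2], [E_q/2, E, F], [G_p/2, F, G]] = [[0, 81/8, 117/4], [81/8, 97/16, 117/8], [117/4, 117/8, 173/4]]; det M2 = -61317/64
det M1 - det M2 = -189/4; K = -189/4 / (773/16)^2 = -12096/597529


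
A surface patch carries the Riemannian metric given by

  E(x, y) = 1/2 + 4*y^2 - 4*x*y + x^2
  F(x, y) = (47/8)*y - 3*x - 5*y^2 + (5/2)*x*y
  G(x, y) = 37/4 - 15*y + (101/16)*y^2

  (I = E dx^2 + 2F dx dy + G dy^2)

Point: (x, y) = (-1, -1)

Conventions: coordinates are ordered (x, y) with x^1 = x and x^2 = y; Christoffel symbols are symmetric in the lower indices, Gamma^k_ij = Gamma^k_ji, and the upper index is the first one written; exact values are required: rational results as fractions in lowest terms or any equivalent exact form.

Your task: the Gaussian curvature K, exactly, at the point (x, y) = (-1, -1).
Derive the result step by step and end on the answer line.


E = 3/2, F = -43/8, G = 489/16, EG - F^2 = 1085/64 at the point
E_x = 2, E_y = -4, F_x = -11/2, F_y = 107/8, G_x = 0, G_y = -221/8
E_yy = 8, F_xy = 5/2, G_xx = 0
Brioschi: K = (det M1 - det M2) / (EG - F^2)^2 with the standard first/second-derivative matrices M1, M2.
M1 = [[-E_yy/2 + F_xy - G_xx/2, E_x/2, F_x - E_y/2], [F_y - G_x/2, E, F], [G_y/2, F, G]] = [[-3/2, 1, -7/2], [107/8, 3/2, -43/8], [-221/16, -43/8, 489/16]]; det M1 = -11575/64
M2 = [[0, E_y/2, G_x/2], [E_y/2, E, F], [G_x/2, F, G]] = [[0, -2, 0], [-2, 3/2, -43/8], [0, -43/8, 489/16]]; det M2 = -489/4
det M1 - det M2 = -3751/64; K = -3751/64 / (1085/64)^2 = -7744/37975

Answer: K = -7744/37975


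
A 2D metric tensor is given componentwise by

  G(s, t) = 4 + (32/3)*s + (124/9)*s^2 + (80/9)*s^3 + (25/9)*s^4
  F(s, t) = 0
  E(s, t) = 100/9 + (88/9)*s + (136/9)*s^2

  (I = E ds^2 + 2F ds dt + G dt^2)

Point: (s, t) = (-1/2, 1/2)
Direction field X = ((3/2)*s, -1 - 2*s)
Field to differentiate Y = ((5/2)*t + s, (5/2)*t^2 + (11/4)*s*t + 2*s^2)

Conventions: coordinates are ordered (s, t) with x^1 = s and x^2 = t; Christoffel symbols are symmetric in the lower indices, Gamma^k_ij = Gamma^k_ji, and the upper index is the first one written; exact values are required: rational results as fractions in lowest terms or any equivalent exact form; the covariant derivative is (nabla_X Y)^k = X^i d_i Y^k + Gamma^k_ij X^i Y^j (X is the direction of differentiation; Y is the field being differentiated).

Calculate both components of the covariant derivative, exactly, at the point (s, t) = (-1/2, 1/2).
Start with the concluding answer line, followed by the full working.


Answer: (nabla_X Y)^s = -3/5, (nabla_X Y)^t = 69/416

E = 10, F = 0, G = 169/144 at the point
E_s = -16/3, E_t = 0, F_s = 0, F_t = 0, G_s = 13/6, G_t = 0
EG - F^2 = 845/72;  g^inv = (72/845) * [[169/144, 0], [0, 10]]
first-kind symbols [ij,l] = (1/2)(d_i g_jl + d_j g_il - d_l g_ij): [ss,s] = E_s/2 = -8/3, [ss,t] = F_s - E_t/2 = 0, [st,s] = E_t/2 = 0, [st,t] = G_s/2 = 13/12, [tt,s] = F_t - G_s/2 = -13/12, [tt,t] = G_t/2 = 0
Gamma^s_ij = (G*[ij,s] - F*[ij,t])/(EG - F^2), Gamma^t_ij = (E*[ij,t] - F*[ij,s])/(EG - F^2)
Gamma_sss = -4/15, Gamma_sst = 0, Gamma_stt = -13/120, Gamma_tss = 0, Gamma_tst = 12/13, Gamma_ttt = 0
X = (-3/4, 0), Y = (3/4, 7/16) at the point


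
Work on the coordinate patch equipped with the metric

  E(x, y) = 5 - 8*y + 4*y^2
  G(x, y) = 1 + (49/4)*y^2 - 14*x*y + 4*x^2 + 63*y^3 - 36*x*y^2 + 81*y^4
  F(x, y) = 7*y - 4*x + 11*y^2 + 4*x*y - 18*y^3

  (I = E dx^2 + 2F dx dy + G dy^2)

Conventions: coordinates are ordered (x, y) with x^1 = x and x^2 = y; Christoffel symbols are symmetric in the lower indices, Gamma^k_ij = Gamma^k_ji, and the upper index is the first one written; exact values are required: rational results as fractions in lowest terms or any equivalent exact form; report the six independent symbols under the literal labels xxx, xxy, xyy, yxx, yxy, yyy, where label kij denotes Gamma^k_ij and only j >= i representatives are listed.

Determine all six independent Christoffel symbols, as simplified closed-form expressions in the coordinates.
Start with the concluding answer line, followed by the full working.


Answer: Gamma_xxx = 0, Gamma_xxy = (16*y - 16)/(16*x^2 - 144*x*y^2 - 56*x*y + 324*y^4 + 252*y^3 + 65*y^2 - 32*y + 20), Gamma_xyy = (-144*y^2 + 116*y + 28)/(16*x^2 - 144*x*y^2 - 56*x*y + 324*y^4 + 252*y^3 + 65*y^2 - 32*y + 20), Gamma_yxx = 0, Gamma_yxy = (16*x - 72*y^2 - 28*y)/(16*x^2 - 144*x*y^2 - 56*x*y + 324*y^4 + 252*y^3 + 65*y^2 - 32*y + 20), Gamma_yyy = (-144*x*y - 28*x + 648*y^3 + 378*y^2 + 49*y)/(16*x^2 - 144*x*y^2 - 56*x*y + 324*y^4 + 252*y^3 + 65*y^2 - 32*y + 20)

E = 5 - 8*y + 4*y^2; F = 7*y - 4*x + 11*y^2 + 4*x*y - 18*y^3; G = 1 + (49/4)*y^2 - 14*x*y + 4*x^2 + 63*y^3 - 36*x*y^2 + 81*y^4
Gamma^k_ij = (1/2) g^{kl} (d_i g_jl + d_j g_il - d_l g_ij), with g^inv = (1/(EG-F^2)) [[G, -F], [-F, E]]
first partials: E_x = 0, E_y = -8 + 8*y, F_x = -4 + 4*y, F_y = 7 + 22*y + 4*x - 54*y^2, G_x = -14*y + 8*x - 36*y^2, G_y = (49/2)*y - 14*x + 189*y^2 - 72*x*y + 324*y^3
D = EG - F^2 = 5 - 8*y + (65/4)*y^2 - 14*x*y + 4*x^2 + 63*y^3 - 36*x*y^2 + 81*y^4
expanded: Gamma^x_xx = (G E_x - 2F F_x + F E_y)/(2D), Gamma^x_xy = (G E_y - F G_x)/(2D), Gamma^x_yy = (2G F_y - G G_x - F G_y)/(2D), Gamma^y_xx = (2E F_x - E E_y - F E_x)/(2D), Gamma^y_xy = (E G_x - F E_y)/(2D), Gamma^y_yy = (E G_y - 2F F_y + F G_x)/(2D); substitute and cancel common factors


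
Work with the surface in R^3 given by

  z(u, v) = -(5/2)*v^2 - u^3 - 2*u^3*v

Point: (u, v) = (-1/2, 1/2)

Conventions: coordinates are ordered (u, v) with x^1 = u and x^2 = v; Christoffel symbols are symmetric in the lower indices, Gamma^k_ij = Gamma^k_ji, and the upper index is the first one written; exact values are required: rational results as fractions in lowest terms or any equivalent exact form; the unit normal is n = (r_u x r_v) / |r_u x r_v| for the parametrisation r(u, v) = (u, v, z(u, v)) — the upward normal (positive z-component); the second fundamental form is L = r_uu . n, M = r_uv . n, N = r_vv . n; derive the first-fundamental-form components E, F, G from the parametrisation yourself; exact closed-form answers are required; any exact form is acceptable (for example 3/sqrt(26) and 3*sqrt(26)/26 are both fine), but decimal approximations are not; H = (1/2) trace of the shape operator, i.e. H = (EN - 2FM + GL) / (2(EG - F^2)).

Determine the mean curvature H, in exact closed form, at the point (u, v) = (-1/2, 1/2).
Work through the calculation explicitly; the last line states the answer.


z_u = -3/2, z_v = -9/4, z_uu = 6, z_uv = -3/2, z_vv = -5
E = 13/4, F = 27/8, G = 97/16; answer radicand W^2 = 133/16
unnormalised second-form numerators: l = 6, m = -3/2, n = -5; L = l/sqrt(133/16), and similarly M = m/sqrt(W^2), N = n/sqrt(W^2)
H = (E*n - 2*F*m + G*l) / (2*(EG - F^2)*sqrt(W^2)); E*n - 2*F*m + G*l = 121/4, EG - F^2 = 133/16, so H = (242/133)/sqrt(133/16)

Answer: H = 968*sqrt(133)/17689


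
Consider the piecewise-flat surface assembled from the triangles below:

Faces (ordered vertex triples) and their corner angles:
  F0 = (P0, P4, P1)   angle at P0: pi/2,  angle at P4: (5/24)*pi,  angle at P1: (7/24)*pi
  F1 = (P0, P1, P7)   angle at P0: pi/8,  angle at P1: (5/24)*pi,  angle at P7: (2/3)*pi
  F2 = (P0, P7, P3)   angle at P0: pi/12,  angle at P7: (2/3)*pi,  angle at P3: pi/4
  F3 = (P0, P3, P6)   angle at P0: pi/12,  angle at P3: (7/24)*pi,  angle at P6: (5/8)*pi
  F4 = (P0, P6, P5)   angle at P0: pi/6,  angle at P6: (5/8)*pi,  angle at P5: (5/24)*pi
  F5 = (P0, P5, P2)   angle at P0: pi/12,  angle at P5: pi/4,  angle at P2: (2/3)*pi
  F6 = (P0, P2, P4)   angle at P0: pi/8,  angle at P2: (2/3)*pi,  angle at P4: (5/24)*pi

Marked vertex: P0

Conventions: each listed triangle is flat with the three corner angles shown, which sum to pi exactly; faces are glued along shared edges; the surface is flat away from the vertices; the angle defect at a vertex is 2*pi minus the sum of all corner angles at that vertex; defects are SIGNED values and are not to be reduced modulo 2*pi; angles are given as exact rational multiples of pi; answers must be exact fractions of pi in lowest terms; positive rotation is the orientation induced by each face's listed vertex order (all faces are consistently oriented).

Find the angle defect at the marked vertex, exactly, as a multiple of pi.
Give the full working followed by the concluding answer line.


Sum of corner angles at P0: (7/6)*pi
defect = 2*pi - (7/6)*pi

Answer: defect(P0) = (5/6)*pi


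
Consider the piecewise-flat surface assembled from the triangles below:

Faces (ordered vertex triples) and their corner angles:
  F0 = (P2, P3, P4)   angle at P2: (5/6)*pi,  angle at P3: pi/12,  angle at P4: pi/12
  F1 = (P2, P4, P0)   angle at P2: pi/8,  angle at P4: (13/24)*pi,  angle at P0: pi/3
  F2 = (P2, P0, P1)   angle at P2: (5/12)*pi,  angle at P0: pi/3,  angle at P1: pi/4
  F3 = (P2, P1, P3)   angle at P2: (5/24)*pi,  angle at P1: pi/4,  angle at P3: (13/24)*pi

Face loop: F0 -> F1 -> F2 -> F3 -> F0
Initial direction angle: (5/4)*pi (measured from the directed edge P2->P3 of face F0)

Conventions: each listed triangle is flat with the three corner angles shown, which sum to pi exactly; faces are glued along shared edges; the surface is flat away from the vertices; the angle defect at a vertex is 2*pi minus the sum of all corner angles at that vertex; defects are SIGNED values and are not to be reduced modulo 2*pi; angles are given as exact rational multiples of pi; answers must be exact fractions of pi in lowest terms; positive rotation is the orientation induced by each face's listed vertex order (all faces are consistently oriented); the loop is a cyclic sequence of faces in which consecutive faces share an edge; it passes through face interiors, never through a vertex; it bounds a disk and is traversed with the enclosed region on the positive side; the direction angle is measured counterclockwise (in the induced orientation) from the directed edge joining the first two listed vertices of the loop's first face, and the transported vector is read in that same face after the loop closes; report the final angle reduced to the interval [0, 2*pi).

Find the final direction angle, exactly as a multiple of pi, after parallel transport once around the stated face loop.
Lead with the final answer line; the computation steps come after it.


Answer: final direction angle = (5/3)*pi

enclosed vertex P2: corner angles sum to (19/12)*pi, defect = 2*pi - (19/12)*pi = (5/12)*pi
by Gauss-Bonnet the loop rotates the vector by the enclosed defect sum (positive orientation, mod 2*pi)
final angle = (5/4)*pi + (5/12)*pi = (5/3)*pi (mod 2*pi)


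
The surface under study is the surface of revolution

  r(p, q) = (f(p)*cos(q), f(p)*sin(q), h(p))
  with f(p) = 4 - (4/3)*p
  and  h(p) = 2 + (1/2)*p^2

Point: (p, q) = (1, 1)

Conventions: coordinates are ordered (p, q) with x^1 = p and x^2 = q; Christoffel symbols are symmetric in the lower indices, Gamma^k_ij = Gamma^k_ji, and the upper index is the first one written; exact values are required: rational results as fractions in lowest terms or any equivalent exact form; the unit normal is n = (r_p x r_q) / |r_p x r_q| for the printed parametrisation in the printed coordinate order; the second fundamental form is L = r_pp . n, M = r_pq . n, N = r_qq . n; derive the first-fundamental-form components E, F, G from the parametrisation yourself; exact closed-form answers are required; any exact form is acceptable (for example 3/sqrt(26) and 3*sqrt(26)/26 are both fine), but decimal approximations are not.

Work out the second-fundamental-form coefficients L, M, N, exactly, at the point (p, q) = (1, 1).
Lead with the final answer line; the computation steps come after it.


Answer: L = -4/5, M = 0, N = 8/5

f = 8/3, f' = -4/3, f'' = 0, h' = 1, h'' = 1
E = 25/9, F = 0, G = 64/9; answer radicand W^2 = 25/9
unnormalised second-form numerators: l = -4/3, m = 0, n = 8/3; L = l/sqrt(25/9), and similarly M = m/sqrt(W^2), N = n/sqrt(W^2)


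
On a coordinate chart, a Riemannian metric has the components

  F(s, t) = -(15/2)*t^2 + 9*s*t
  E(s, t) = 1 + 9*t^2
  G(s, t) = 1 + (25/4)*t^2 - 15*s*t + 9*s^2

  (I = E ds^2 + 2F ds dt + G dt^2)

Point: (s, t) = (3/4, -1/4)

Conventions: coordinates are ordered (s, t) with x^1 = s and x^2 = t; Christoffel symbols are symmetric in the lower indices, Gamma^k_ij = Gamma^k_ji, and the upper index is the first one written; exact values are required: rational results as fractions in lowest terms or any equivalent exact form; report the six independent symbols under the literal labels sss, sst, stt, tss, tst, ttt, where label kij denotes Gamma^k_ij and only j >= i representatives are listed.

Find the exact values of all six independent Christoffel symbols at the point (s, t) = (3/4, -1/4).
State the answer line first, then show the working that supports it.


Answer: Gamma_sss = 0, Gamma_sst = -144/629, Gamma_stt = 120/629, Gamma_tss = 0, Gamma_tst = 552/629, Gamma_ttt = -460/629

E = 25/16, F = -69/32, G = 593/64 at the point
E_s = 0, E_t = -9/2, F_s = -9/4, F_t = 21/2, G_s = 69/4, G_t = -115/8
EG - F^2 = 629/64;  g^inv = (64/629) * [[593/64, 69/32], [69/32, 25/16]]
first-kind symbols [ij,l] = (1/2)(d_i g_jl + d_j g_il - d_l g_ij): [ss,s] = E_s/2 = 0, [ss,t] = F_s - E_t/2 = 0, [st,s] = E_t/2 = -9/4, [st,t] = G_s/2 = 69/8, [tt,s] = F_t - G_s/2 = 15/8, [tt,t] = G_t/2 = -115/16
Gamma^s_ij = (G*[ij,s] - F*[ij,t])/(EG - F^2), Gamma^t_ij = (E*[ij,t] - F*[ij,s])/(EG - F^2)


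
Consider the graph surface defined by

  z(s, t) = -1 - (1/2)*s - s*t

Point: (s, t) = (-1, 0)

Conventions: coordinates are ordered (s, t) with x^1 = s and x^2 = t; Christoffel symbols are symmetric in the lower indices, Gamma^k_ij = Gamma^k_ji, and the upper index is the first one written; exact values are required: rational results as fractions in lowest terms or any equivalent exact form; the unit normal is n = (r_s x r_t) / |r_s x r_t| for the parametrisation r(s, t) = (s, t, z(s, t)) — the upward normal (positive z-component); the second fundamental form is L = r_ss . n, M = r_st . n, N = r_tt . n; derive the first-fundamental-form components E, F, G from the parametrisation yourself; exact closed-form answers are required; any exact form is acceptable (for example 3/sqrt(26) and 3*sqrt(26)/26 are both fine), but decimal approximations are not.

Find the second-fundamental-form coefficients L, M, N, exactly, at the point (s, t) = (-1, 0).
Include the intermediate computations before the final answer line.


z_s = -1/2, z_t = 1, z_ss = 0, z_st = -1, z_tt = 0
E = 5/4, F = -1/2, G = 2; answer radicand W^2 = 9/4
unnormalised second-form numerators: l = 0, m = -1, n = 0; L = l/sqrt(9/4), and similarly M = m/sqrt(W^2), N = n/sqrt(W^2)

Answer: L = 0, M = -2/3, N = 0


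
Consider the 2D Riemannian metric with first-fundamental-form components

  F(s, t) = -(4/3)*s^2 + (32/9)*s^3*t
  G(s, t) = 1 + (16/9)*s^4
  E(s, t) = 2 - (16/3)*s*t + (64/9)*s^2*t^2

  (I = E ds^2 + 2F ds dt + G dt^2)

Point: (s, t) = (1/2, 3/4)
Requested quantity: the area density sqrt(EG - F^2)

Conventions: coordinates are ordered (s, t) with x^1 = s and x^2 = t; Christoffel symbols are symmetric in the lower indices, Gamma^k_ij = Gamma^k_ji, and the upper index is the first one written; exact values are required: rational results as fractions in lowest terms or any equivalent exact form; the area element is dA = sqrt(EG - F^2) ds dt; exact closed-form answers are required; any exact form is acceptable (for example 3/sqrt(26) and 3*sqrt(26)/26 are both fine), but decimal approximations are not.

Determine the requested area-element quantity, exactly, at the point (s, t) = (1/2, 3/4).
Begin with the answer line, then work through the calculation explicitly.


Answer: sqrt(EG - F^2) = sqrt(10)/3

E = 1, F = 0, G = 10/9; EG - F^2 = 10/9


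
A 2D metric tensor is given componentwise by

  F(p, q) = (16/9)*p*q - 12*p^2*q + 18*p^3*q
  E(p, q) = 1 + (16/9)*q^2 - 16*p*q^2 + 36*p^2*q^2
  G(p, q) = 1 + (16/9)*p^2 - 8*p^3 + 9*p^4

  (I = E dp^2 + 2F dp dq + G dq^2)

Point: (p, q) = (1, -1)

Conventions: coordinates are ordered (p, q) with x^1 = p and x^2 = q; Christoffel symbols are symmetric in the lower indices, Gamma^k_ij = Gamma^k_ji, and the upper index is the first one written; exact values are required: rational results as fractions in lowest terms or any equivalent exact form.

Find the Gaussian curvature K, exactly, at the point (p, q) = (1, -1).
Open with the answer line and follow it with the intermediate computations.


Answer: K = -441/13225

E = 205/9, F = -70/9, G = 34/9, EG - F^2 = 230/9 at the point
E_p = 56, E_q = -392/9, F_p = -286/9, F_q = 70/9, G_p = 140/9, G_q = 0
E_qq = 392/9, F_pq = 286/9, G_pp = 572/9
K follows from Brioschi's formula, (det M1 - det M2)/(EG - F^2)^2.
M1 = [[-E_qq/2 + F_pq - G_pp/2, E_p/2, F_p - E_q/2], [F_q - G_p/2, E, F], [G_q/2, F, G]] = [[-196/9, 28, -10], [0, 205/9, -70/9], [0, -70/9, 34/9]]; det M1 = -45080/81
M2 = [[0, E_q/2, G_p/2], [E_q/2, E, F], [G_p/2, F, G]] = [[0, -196/9, 70/9], [-196/9, 205/9, -70/9], [70/9, -70/9, 34/9]]; det M2 = -43316/81
det M1 - det M2 = -196/9; K = -196/9 / (230/9)^2 = -441/13225


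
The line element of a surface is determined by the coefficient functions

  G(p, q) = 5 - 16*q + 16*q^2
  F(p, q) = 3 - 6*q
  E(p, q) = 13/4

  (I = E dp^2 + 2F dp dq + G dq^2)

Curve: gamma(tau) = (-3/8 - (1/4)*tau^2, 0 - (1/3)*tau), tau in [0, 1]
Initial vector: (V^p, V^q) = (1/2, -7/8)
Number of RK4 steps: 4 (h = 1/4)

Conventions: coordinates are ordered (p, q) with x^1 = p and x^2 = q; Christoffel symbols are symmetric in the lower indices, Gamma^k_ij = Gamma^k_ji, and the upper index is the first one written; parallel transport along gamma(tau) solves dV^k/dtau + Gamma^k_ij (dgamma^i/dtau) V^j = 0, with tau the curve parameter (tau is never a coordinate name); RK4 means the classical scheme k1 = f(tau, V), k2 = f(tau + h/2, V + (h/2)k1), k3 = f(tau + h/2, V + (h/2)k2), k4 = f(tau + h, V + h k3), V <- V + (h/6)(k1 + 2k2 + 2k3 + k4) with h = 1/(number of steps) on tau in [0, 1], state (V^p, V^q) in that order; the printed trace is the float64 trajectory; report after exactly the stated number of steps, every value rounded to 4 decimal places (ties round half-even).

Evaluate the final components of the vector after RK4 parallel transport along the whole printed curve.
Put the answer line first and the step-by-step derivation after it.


Answer: V^p = 0.6488, V^q = -0.6217

gamma'(tau) = (-(1/2)*tau, -1/3); f(tau, V)^k = -Gamma^k_ij(gamma(tau)) gamma'^i(tau) V^j; h = 1/4; intermediate values shown to 6 dp
curve data and Christoffel symbols at the stage parameters:
  tau = 0.000000: gamma = (-0.375000, 0.000000), gamma' = (0.000000, -0.333333); Gamma_ppp = 0.000000, Gamma_ppq = 0.000000, Gamma_pqq = -0.827586, Gamma_qpp = 0.000000, Gamma_qpq = 0.000000, Gamma_qqq = -1.103448
  tau = 0.125000: gamma = (-0.378906, -0.041667), gamma' = (-0.062500, -0.333333); Gamma_ppp = 0.000000, Gamma_ppq = 0.000000, Gamma_pqq = -0.755245, Gamma_qpp = 0.000000, Gamma_qpq = 0.000000, Gamma_qqq = -1.090909
  tau = 0.250000: gamma = (-0.390625, -0.083333), gamma' = (-0.125000, -0.333333); Gamma_ppp = 0.000000, Gamma_ppq = 0.000000, Gamma_pqq = -0.690096, Gamma_qpp = 0.000000, Gamma_qpq = 0.000000, Gamma_qqq = -1.073482
  tau = 0.375000: gamma = (-0.410156, -0.125000), gamma' = (-0.187500, -0.333333); Gamma_ppp = 0.000000, Gamma_ppq = 0.000000, Gamma_pqq = -0.631579, Gamma_qpp = 0.000000, Gamma_qpq = 0.000000, Gamma_qqq = -1.052632
  tau = 0.500000: gamma = (-0.437500, -0.166667), gamma' = (-0.250000, -0.333333); Gamma_ppp = 0.000000, Gamma_ppq = 0.000000, Gamma_pqq = -0.579088, Gamma_qpp = 0.000000, Gamma_qpq = 0.000000, Gamma_qqq = -1.029491
  tau = 0.625000: gamma = (-0.472656, -0.208333), gamma' = (-0.312500, -0.333333); Gamma_ppp = 0.000000, Gamma_ppq = 0.000000, Gamma_pqq = -0.532020, Gamma_qpp = 0.000000, Gamma_qpq = 0.000000, Gamma_qqq = -1.004926
  tau = 0.750000: gamma = (-0.515625, -0.250000), gamma' = (-0.375000, -0.333333); Gamma_ppp = 0.000000, Gamma_ppq = 0.000000, Gamma_pqq = -0.489796, Gamma_qpp = 0.000000, Gamma_qpq = 0.000000, Gamma_qqq = -0.979592
  tau = 0.875000: gamma = (-0.566406, -0.291667), gamma' = (-0.437500, -0.333333); Gamma_ppp = 0.000000, Gamma_ppq = 0.000000, Gamma_pqq = -0.451883, Gamma_qpp = 0.000000, Gamma_qpq = 0.000000, Gamma_qqq = -0.953975
  tau = 1.000000: gamma = (-0.625000, -0.333333), gamma' = (-0.500000, -0.333333); Gamma_ppp = 0.000000, Gamma_ppq = 0.000000, Gamma_pqq = -0.417795, Gamma_qpp = 0.000000, Gamma_qpq = 0.000000, Gamma_qqq = -0.928433
step 0: V^p = 0.5000, V^q = -0.8750
step 1: k1 = (0.241379, 0.321839), k2 = (0.210152, 0.303553), k3 = (0.210727, 0.304384), k4 = (0.183773, 0.285870); V <- V + (h/6)(k1 + 2k2 + 2k3 + k4): V^p = 0.5528, V^q = -0.7990
step 2: k1 = (0.183800, 0.285910), k2 = (0.160690, 0.267817), k3 = (0.161166, 0.268611), k4 = (0.141271, 0.251149); V <- V + (h/6)(k1 + 2k2 + 2k3 + k4): V^p = 0.5932, V^q = -0.7319
step 3: k1 = (0.141286, 0.251174), k2 = (0.124234, 0.234664), k3 = (0.124600, 0.235355), k4 = (0.109894, 0.219787); V <- V + (h/6)(k1 + 2k2 + 2k3 + k4): V^p = 0.6244, V^q = -0.6731
step 4: k1 = (0.109901, 0.219803), k2 = (0.097256, 0.205318), k3 = (0.097529, 0.205894), k4 = (0.086577, 0.192394); V <- V + (h/6)(k1 + 2k2 + 2k3 + k4): V^p = 0.6488, V^q = -0.6217


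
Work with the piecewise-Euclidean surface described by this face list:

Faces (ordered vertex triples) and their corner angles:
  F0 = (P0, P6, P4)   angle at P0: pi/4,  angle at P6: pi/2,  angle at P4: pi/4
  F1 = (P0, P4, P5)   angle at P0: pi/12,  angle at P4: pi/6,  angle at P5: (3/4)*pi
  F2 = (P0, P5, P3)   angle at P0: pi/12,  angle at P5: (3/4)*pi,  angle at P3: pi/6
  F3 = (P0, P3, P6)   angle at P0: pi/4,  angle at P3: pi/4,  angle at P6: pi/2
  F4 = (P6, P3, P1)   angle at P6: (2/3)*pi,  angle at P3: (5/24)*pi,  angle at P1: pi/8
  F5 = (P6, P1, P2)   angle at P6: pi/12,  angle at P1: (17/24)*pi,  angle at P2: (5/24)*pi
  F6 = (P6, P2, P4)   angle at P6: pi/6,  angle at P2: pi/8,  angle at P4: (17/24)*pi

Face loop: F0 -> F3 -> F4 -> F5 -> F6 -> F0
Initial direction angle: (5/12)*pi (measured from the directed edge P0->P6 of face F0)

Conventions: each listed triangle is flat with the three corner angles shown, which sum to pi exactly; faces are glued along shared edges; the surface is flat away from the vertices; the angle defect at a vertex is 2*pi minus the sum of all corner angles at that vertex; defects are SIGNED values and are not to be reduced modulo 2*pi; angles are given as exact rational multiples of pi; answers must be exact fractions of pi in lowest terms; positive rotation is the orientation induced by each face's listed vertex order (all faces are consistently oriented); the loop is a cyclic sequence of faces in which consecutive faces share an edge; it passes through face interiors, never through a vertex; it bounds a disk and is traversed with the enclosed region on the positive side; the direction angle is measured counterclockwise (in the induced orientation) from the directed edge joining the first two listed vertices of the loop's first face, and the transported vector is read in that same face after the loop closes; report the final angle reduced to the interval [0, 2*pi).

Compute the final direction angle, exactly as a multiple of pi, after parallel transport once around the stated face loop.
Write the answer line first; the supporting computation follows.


Answer: final direction angle = pi/2

enclosed vertex P6: corner angles sum to (23/12)*pi, defect = 2*pi - (23/12)*pi = pi/12
the final direction is the initial angle plus the enclosed defects, taken mod 2*pi in the induced orientation
final angle = (5/12)*pi + pi/12 = pi/2 (mod 2*pi)


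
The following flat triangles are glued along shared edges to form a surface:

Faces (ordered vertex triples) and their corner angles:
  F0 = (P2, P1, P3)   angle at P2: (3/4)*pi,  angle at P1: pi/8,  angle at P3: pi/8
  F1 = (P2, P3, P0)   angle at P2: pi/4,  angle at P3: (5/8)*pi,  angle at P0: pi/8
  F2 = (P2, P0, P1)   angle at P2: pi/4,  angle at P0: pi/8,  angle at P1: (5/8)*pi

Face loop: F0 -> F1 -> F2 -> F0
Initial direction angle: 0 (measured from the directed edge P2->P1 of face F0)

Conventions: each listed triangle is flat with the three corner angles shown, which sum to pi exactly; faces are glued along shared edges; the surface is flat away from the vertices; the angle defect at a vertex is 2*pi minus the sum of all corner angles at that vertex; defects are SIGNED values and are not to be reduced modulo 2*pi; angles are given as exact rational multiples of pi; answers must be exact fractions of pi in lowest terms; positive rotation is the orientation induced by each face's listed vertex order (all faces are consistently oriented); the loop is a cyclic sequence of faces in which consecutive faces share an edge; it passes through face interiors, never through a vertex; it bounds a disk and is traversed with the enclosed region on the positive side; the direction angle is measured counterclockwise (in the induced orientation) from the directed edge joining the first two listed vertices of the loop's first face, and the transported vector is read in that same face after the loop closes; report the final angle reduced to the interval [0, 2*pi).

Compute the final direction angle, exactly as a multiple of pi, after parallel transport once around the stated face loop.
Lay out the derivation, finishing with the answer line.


enclosed vertex P2: corner angles sum to (5/4)*pi, defect = 2*pi - (5/4)*pi = (3/4)*pi
the rotation equals the total enclosed defect, so the final angle is initial + defects (mod 2*pi)
final angle = 0 + (3/4)*pi = (3/4)*pi (mod 2*pi)

Answer: final direction angle = (3/4)*pi


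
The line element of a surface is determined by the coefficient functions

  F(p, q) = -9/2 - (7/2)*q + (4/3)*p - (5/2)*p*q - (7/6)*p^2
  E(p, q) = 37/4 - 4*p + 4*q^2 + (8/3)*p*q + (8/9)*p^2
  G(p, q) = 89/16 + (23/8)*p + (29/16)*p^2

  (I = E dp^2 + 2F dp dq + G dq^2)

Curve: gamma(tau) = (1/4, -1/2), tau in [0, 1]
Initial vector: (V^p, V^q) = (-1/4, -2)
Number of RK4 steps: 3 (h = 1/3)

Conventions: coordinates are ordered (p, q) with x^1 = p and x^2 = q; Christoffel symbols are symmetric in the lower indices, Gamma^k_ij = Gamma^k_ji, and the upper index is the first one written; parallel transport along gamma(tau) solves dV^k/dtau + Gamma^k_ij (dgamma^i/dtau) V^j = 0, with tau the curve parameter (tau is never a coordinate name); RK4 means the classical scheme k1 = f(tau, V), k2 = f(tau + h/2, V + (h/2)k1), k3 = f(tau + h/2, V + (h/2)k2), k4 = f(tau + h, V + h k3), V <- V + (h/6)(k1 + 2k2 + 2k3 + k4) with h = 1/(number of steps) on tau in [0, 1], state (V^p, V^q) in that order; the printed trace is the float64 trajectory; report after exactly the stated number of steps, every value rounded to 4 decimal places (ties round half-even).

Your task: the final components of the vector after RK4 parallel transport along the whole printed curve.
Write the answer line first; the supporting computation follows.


Answer: V^p = -0.2500, V^q = -2.0000

gamma'(tau) = (0, 0); f(tau, V)^k = -Gamma^k_ij(gamma(tau)) gamma'^i(tau) V^j; h = 1/3; intermediate values shown to 6 dp
curve data and Christoffel symbols at the stage parameters:
  tau = 0.000000: gamma = (0.250000, -0.500000), gamma' = (0.000000, 0.000000); Gamma_ppp = -0.145315, Gamma_ppq = -0.124284, Gamma_pqq = -0.730849, Gamma_qpp = 0.523933, Gamma_qpq = 0.253349, Gamma_qqq = -0.248825
  tau = 0.166667: gamma = (0.250000, -0.500000), gamma' = (0.000000, 0.000000); Gamma_ppp = -0.145315, Gamma_ppq = -0.124284, Gamma_pqq = -0.730849, Gamma_qpp = 0.523933, Gamma_qpq = 0.253349, Gamma_qqq = -0.248825
  tau = 0.333333: gamma = (0.250000, -0.500000), gamma' = (0.000000, 0.000000); Gamma_ppp = -0.145315, Gamma_ppq = -0.124284, Gamma_pqq = -0.730849, Gamma_qpp = 0.523933, Gamma_qpq = 0.253349, Gamma_qqq = -0.248825
  tau = 0.500000: gamma = (0.250000, -0.500000), gamma' = (0.000000, 0.000000); Gamma_ppp = -0.145315, Gamma_ppq = -0.124284, Gamma_pqq = -0.730849, Gamma_qpp = 0.523933, Gamma_qpq = 0.253349, Gamma_qqq = -0.248825
  tau = 0.666667: gamma = (0.250000, -0.500000), gamma' = (0.000000, 0.000000); Gamma_ppp = -0.145315, Gamma_ppq = -0.124284, Gamma_pqq = -0.730849, Gamma_qpp = 0.523933, Gamma_qpq = 0.253349, Gamma_qqq = -0.248825
  tau = 0.833333: gamma = (0.250000, -0.500000), gamma' = (0.000000, 0.000000); Gamma_ppp = -0.145315, Gamma_ppq = -0.124284, Gamma_pqq = -0.730849, Gamma_qpp = 0.523933, Gamma_qpq = 0.253349, Gamma_qqq = -0.248825
  tau = 1.000000: gamma = (0.250000, -0.500000), gamma' = (0.000000, 0.000000); Gamma_ppp = -0.145315, Gamma_ppq = -0.124284, Gamma_pqq = -0.730849, Gamma_qpp = 0.523933, Gamma_qpq = 0.253349, Gamma_qqq = -0.248825
step 0: V^p = -0.2500, V^q = -2.0000
step 1: k1 = (0.000000, 0.000000), k2 = (0.000000, 0.000000), k3 = (0.000000, 0.000000), k4 = (0.000000, 0.000000); V <- V + (h/6)(k1 + 2k2 + 2k3 + k4): V^p = -0.2500, V^q = -2.0000
step 2: k1 = (0.000000, 0.000000), k2 = (0.000000, 0.000000), k3 = (0.000000, 0.000000), k4 = (0.000000, 0.000000); V <- V + (h/6)(k1 + 2k2 + 2k3 + k4): V^p = -0.2500, V^q = -2.0000
step 3: k1 = (0.000000, 0.000000), k2 = (0.000000, 0.000000), k3 = (0.000000, 0.000000), k4 = (0.000000, 0.000000); V <- V + (h/6)(k1 + 2k2 + 2k3 + k4): V^p = -0.2500, V^q = -2.0000


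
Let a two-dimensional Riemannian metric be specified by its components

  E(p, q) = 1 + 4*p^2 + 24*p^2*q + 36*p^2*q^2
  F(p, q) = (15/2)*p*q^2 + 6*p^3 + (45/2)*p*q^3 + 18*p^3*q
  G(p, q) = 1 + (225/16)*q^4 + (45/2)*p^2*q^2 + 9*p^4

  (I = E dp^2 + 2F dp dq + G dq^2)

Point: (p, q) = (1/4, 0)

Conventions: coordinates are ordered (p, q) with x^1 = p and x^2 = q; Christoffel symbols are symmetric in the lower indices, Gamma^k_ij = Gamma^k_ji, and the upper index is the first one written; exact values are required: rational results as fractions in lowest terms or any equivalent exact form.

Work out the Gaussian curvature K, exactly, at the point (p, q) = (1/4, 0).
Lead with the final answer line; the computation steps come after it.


Answer: K = -147456/108241

E = 5/4, F = 3/32, G = 265/256, EG - F^2 = 329/256 at the point
E_p = 2, E_q = 3/2, F_p = 9/8, F_q = 9/32, G_p = 9/16, G_q = 0
E_qq = 9/2, F_pq = 27/8, G_pp = 27/4
Brioschi: K = (det M1 - det M2) / (EG - F^2)^2 with the standard first/second-derivative matrices M1, M2.
M1 = [[-E_qq/2 + F_pq - G_pp/2, E_p/2, F_p - E_q/2], [F_q - G_p/2, E, F], [G_q/2, F, G]] = [[-9/4, 1, 3/8], [0, 5/4, 3/32], [0, 3/32, 265/256]]; det M1 = -2961/1024
M2 = [[0, E_q/2, G_p/2], [E_q/2, E, F], [G_p/2, F, G]] = [[0, 3/4, 9/32], [3/4, 5/4, 3/32], [9/32, 3/32, 265/256]]; det M2 = -657/1024
det M1 - det M2 = -9/4; K = -9/4 / (329/256)^2 = -147456/108241


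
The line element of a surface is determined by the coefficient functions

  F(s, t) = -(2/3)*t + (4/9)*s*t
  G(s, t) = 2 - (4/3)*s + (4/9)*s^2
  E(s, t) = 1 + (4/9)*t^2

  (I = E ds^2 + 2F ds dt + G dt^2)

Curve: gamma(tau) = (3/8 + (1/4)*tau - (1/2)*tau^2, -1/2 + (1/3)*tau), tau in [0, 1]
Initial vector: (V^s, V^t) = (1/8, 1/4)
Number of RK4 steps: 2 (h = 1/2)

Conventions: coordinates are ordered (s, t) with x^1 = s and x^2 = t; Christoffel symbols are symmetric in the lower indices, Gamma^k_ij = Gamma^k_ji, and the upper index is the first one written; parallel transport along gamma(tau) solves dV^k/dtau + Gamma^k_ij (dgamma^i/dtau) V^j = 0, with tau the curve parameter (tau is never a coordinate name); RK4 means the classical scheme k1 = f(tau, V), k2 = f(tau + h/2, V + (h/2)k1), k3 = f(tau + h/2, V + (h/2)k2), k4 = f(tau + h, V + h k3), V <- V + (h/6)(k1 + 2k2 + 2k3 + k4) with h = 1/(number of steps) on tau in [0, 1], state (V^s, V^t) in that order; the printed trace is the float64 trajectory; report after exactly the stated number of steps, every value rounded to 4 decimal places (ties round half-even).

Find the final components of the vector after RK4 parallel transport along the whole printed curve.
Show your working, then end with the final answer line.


gamma'(tau) = (1/4 - tau, 1/3); f(tau, V)^k = -Gamma^k_ij(gamma(tau)) gamma'^i(tau) V^j; h = 1/2; intermediate values shown to 6 dp
curve data and Christoffel symbols at the stage parameters:
  tau = 0.000000: gamma = (0.375000, -0.500000), gamma' = (0.250000, 0.333333); Gamma_sss = 0.000000, Gamma_sst = -0.132780, Gamma_stt = 0.000000, Gamma_tss = 0.000000, Gamma_tst = -0.298755, Gamma_ttt = 0.000000
  tau = 0.250000: gamma = (0.406250, -0.416667), gamma' = (0.000000, 0.333333); Gamma_sss = 0.000000, Gamma_sst = -0.115104, Gamma_stt = 0.000000, Gamma_tss = 0.000000, Gamma_tst = -0.302149, Gamma_ttt = 0.000000
  tau = 0.500000: gamma = (0.375000, -0.333333), gamma' = (-0.250000, 0.333333); Gamma_sss = 0.000000, Gamma_sst = -0.091910, Gamma_stt = 0.000000, Gamma_tss = 0.000000, Gamma_tst = -0.310196, Gamma_ttt = 0.000000
  tau = 0.750000: gamma = (0.281250, -0.250000), gamma' = (-0.500000, 0.333333); Gamma_sss = 0.000000, Gamma_sst = -0.065827, Gamma_stt = 0.000000, Gamma_tss = 0.000000, Gamma_tst = -0.320905, Gamma_ttt = 0.000000
  tau = 1.000000: gamma = (0.125000, -0.166667), gamma' = (-0.750000, 0.333333); Gamma_sss = 0.000000, Gamma_sst = -0.039983, Gamma_stt = 0.000000, Gamma_tss = 0.000000, Gamma_tst = -0.329863, Gamma_ttt = 0.000000
step 0: V^s = 0.1250, V^t = 0.2500
step 1: k1 = (0.013831, 0.031120), k2 = (0.004929, 0.012938), k3 = (0.004843, 0.012714), k4 = (-0.001987, -0.006705); V <- V + (h/6)(k1 + 2k2 + 2k3 + k4): V^s = 0.1276, V^t = 0.2563
step 2: k1 = (-0.001980, -0.006681), k2 = (-0.005592, -0.027260), k3 = (-0.005442, -0.026531), k4 = (-0.005624, -0.046396); V <- V + (h/6)(k1 + 2k2 + 2k3 + k4): V^s = 0.1251, V^t = 0.2429

Answer: V^s = 0.1251, V^t = 0.2429
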